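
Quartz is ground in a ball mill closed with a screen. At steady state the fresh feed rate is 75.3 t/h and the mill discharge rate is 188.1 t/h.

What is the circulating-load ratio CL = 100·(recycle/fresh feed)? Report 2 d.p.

Steady state: M = F + R.
R = M − F = 188.1 − 75.3 = 112.8 t/h
CL = 100·R/F = 100·112.8/75.3 = 149.80 %

CL = 149.80 %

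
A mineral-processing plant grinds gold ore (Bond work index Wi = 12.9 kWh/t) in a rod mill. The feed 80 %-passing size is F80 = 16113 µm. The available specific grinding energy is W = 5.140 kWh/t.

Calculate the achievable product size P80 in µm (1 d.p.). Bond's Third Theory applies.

P80 = 439.1 µm

W = 10·Wi·[P80^(−½) − F80^(−½)]
⇒ 1/√P80 = W/(10·Wi) + 1/√F80
  = 5.1400/(10·12.9) + 1/√16113 = 0.039845 + 0.007878 = 0.047723
P80 = (1/0.047723)² = 20.9543² = 439.08 µm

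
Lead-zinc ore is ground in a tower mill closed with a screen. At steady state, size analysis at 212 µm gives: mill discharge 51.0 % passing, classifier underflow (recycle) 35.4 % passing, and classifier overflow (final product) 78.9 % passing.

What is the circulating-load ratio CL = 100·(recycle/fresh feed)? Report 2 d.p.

CL = 178.85 %

Mass balance on the −212 µm fraction:
r = (o − d)/(d − u)
r = (78.9 − 51.0)/(51.0 − 35.4) = 27.9/15.6 = 1.7885
CL = 100·r = 178.85 %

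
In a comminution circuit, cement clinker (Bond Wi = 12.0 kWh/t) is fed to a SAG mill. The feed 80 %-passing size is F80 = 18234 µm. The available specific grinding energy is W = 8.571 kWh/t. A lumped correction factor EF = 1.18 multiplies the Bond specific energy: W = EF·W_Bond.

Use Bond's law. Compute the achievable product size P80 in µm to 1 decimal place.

P80 = 216.7 µm

W = 10 Wi / √P80 − 10 Wi / √F80
W_Bond = W / EF = 8.571 / 1.18 = 7.2636 kWh/t
⇒ 1/√P80 = W_Bond/(10·Wi) + 1/√F80
  = 7.2636/(10·12.0) + 1/√18234 = 0.060530 + 0.007406 = 0.067935
P80 = (1/0.067935)² = 14.7199² = 216.68 µm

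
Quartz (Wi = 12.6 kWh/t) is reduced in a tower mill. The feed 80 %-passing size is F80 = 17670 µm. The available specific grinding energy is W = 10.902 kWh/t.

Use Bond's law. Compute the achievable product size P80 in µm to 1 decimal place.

W = 10 Wi / √P80 − 10 Wi / √F80
P80^-0.5 = F80^-0.5 + W/(10 Wi)
  = 10.9020/(10·12.6) + 1/√17670 = 0.086524 + 0.007523 = 0.094047
P80 = (1/0.094047)² = 10.6330² = 113.06 µm

P80 = 113.1 µm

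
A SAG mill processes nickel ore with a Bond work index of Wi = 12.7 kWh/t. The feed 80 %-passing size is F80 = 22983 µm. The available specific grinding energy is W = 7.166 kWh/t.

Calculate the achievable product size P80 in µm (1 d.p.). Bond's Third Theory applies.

P80 = 251.8 µm

Bond:  W = 10 Wi (1/√P − 1/√F)
P80^(−½) = W/(10 Wi) + F80^(−½)
  = 7.1660/(10·12.7) + 1/√22983 = 0.056425 + 0.006596 = 0.063021
P80 = (1/0.063021)² = 15.8676² = 251.78 µm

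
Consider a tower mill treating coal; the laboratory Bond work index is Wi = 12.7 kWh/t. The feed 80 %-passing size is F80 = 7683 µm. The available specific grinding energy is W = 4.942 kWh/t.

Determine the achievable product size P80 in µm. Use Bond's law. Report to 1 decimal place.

P80 = 394.9 µm

W = 10 Wi (1/√P80 − 1/√F80)  [Bond]
P80^-0.5 = F80^-0.5 + W/(10 Wi)
  = 4.9420/(10·12.7) + 1/√7683 = 0.038913 + 0.011409 = 0.050322
P80 = (1/0.050322)² = 19.8720² = 394.90 µm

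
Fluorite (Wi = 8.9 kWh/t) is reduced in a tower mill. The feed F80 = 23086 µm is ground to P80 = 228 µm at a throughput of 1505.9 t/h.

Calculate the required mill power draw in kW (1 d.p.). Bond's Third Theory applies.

Bond: W = 10·Wi·(1/√P80 − 1/√F80)
W = 10·8.9·(1/√228 − 1/√23086) = 10·8.9·(0.059645) = 5.3084 kWh/t
Mill draw = 5.3084 × 1505.9 = 7993.9 kW

P = 7993.9 kW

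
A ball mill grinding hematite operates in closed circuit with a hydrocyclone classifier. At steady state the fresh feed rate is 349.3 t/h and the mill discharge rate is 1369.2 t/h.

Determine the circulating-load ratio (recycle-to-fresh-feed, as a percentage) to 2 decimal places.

CL = 291.98 %

Mill node: discharge = fresh + recycle.
R = M − F = 1369.2 − 349.3 = 1019.9 t/h
CL = 100·R/F = 100·1019.9/349.3 = 291.98 %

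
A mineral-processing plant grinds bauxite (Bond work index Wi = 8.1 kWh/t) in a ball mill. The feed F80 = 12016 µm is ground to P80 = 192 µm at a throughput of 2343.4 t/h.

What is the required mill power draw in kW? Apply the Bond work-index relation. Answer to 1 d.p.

Bond: W = 10·Wi·(1/√P80 − 1/√F80)
W = 10·8.1·(1/√192 − 1/√12016) = 10·8.1·(0.063046) = 5.1067 kWh/t
Power = W × throughput = 5.1067 kWh/t × 2343.4 t/h = 11967.1 kW

P = 11967.1 kW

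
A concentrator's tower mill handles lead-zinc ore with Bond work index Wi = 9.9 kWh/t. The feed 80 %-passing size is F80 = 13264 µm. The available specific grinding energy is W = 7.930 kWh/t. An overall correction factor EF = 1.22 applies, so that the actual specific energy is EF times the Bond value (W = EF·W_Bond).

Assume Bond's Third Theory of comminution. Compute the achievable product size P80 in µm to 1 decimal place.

W = 10·Wi·(P80^(-½) − F80^(-½))
W_Bond = W / EF = 7.930 / 1.22 = 6.5000 kWh/t
P80^(−½) = W_Bond/(10 Wi) + F80^(−½)
  = 6.5000/(10·9.9) + 1/√13264 = 0.065657 + 0.008683 = 0.074339
P80 = (1/0.074339)² = 13.4518² = 180.95 µm

P80 = 181.0 µm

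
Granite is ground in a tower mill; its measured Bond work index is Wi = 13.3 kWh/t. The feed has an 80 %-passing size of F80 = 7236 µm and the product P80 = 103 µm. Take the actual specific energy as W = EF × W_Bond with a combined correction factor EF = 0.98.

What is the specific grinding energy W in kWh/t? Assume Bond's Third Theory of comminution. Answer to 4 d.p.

W = 11.3105 kWh/t

W_Bond = 10·Wi·(1/√P₈₀ − 1/√F₈₀)
1/√103 = 0.098533;  1/√7236 = 0.011756
W = 10·13.3·(0.098533 − 0.011756) = 11.5414 kWh/t
Corrected W = EF·W_Bond = 0.98·11.5414 = 11.3105 kWh/t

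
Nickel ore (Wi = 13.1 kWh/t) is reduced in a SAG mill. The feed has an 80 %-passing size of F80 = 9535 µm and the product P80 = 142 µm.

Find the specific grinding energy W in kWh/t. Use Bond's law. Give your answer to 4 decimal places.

W = 9.6517 kWh/t

W = 10 Wi (P80^-0.5 − F80^-0.5)
1/√142 = 0.083918;  1/√9535 = 0.010241
W = 10·13.1·(0.083918 − 0.010241) = 9.6517 kWh/t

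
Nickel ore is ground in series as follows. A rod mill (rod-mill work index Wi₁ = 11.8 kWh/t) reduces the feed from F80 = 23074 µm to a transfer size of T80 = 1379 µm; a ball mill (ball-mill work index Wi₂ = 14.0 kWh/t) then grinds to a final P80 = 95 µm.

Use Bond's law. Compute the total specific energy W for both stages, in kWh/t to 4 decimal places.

W = 10·Wi·(P80^(-½) − F80^(-½))
Stage 1 (23074→1379 µm, Wi₁=11.8): W₁ = 10·11.8·(0.026929 − 0.006583) = 2.4008 kWh/t
Stage 2 (1379→95 µm, Wi₂=14.0): W₂ = 10·14.0·(0.102598 − 0.026929) = 10.5937 kWh/t
W = W₁ + W₂ = 2.4008 + 10.5937 = 12.9944 kWh/t

W = 12.9944 kWh/t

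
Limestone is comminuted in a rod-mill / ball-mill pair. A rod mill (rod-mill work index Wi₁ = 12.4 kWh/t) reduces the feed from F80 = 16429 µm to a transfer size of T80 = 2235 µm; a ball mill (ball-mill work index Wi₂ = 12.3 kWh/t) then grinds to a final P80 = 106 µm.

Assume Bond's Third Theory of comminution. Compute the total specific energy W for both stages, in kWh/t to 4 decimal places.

W = 11.0005 kWh/t

W = 10 Wi (1/√P80 − 1/√F80)  [Bond]
Stage 1 (16429→2235 µm, Wi₁=12.4): W₁ = 10·12.4·(0.021152 − 0.007802) = 1.6555 kWh/t
Stage 2 (2235→106 µm, Wi₂=12.3): W₂ = 10·12.3·(0.097129 − 0.021152) = 9.3451 kWh/t
W = W₁ + W₂ = 1.6555 + 9.3451 = 11.0005 kWh/t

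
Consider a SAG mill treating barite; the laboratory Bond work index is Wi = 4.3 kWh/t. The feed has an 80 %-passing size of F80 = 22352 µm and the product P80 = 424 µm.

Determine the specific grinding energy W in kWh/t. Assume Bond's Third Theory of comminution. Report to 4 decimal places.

W = 1.8007 kWh/t

W_Bond = 10·Wi·(1/√P₈₀ − 1/√F₈₀)
1/√424 = 0.048564;  1/√22352 = 0.006689
W = 10·4.3·(0.048564 − 0.006689) = 1.8007 kWh/t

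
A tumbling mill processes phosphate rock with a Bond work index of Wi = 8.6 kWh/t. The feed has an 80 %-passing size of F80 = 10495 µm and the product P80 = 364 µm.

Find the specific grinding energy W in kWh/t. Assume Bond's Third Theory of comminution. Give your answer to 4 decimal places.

W = 3.6682 kWh/t

W = 10·Wi·[P80^(−½) − F80^(−½)]
1/√364 = 0.052414;  1/√10495 = 0.009761
W = 10·8.6·(0.052414 − 0.009761) = 3.6682 kWh/t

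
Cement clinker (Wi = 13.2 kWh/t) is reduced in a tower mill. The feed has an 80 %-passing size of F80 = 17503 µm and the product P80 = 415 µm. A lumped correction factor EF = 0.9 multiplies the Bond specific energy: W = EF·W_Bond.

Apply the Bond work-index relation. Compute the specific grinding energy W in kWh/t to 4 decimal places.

W = 4.9337 kWh/t

Bond:  W = 10 Wi (1/√P − 1/√F)
1/√415 = 0.049088;  1/√17503 = 0.007559
W = 10·13.2·(0.049088 − 0.007559) = 5.4819 kWh/t
Corrected W = EF·W_Bond = 0.9·5.4819 = 4.9337 kWh/t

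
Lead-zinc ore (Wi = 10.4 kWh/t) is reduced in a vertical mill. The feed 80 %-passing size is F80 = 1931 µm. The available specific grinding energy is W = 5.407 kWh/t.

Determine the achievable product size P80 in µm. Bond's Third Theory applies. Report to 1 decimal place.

P80 = 179.0 µm

W = 10·Wi·(P80^(-½) − F80^(-½))
P80^(−½) = W/(10 Wi) + F80^(−½)
  = 5.4070/(10·10.4) + 1/√1931 = 0.051990 + 0.022757 = 0.074747
P80 = (1/0.074747)² = 13.3785² = 178.98 µm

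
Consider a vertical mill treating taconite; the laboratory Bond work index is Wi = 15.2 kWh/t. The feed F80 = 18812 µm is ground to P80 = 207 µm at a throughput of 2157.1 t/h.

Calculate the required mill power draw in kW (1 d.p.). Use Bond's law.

P = 20398.6 kW

W = 10 Wi / √P80 − 10 Wi / √F80
W = 10·15.2·(1/√207 − 1/√18812) = 10·15.2·(0.062214) = 9.4565 kWh/t
Power = W × throughput = 9.4565 kWh/t × 2157.1 t/h = 20398.6 kW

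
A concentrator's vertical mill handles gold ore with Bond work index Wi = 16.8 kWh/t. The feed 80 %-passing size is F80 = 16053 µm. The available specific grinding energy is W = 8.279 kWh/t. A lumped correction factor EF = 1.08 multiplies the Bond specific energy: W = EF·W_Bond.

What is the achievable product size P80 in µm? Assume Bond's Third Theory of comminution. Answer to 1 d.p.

P80 = 349.1 µm

W_Bond = 10·Wi·(1/√P₈₀ − 1/√F₈₀)
W_Bond = W / EF = 8.279 / 1.08 = 7.6657 kWh/t
P80^-0.5 = F80^-0.5 + W_Bond/(10 Wi)
  = 7.6657/(10·16.8) + 1/√16053 = 0.045629 + 0.007893 = 0.053522
P80 = (1/0.053522)² = 18.6839² = 349.09 µm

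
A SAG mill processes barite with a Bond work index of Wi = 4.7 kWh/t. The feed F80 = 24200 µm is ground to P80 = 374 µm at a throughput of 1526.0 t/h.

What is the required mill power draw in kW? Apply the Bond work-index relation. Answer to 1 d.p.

P = 3247.6 kW

W = 10 Wi / √P80 − 10 Wi / √F80
W = 10·4.7·(1/√374 − 1/√24200) = 10·4.7·(0.045281) = 2.1282 kWh/t
P_mill = W·ṁ = 2.1282·1526.0 = 3247.6 kW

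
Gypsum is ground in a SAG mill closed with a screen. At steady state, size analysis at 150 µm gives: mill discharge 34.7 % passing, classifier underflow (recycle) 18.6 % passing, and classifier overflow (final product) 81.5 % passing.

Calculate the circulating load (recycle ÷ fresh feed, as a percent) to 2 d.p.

CL = 290.68 %

Balance %-passing 150 µm (r = R/F):
r = (o − d)/(d − u)
r = (81.5 − 34.7)/(34.7 − 18.6) = 46.8/16.1 = 2.9068
CL = 100·r = 290.68 %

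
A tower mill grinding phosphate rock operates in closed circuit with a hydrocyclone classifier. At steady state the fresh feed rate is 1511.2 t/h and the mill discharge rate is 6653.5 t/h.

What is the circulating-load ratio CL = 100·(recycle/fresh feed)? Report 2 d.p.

Steady state: M = F + R.
R = M − F = 6653.5 − 1511.2 = 5142.3 t/h
CL = 100·R/F = 100·5142.3/1511.2 = 340.28 %

CL = 340.28 %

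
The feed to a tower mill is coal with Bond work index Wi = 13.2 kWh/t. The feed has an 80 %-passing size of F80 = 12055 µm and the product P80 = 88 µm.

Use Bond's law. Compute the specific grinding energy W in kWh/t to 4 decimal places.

W = 12.8690 kWh/t

W_Bond = 10·Wi·(1/√P₈₀ − 1/√F₈₀)
1/√88 = 0.106600;  1/√12055 = 0.009108
W = 10·13.2·(0.106600 − 0.009108) = 12.8690 kWh/t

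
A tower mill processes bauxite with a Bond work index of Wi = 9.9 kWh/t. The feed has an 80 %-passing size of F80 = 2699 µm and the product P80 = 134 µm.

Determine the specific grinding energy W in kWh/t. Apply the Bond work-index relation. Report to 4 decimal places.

W = 10 Wi / √P80 − 10 Wi / √F80
1/√134 = 0.086387;  1/√2699 = 0.019249
W = 10·9.9·(0.086387 − 0.019249) = 6.6467 kWh/t

W = 6.6467 kWh/t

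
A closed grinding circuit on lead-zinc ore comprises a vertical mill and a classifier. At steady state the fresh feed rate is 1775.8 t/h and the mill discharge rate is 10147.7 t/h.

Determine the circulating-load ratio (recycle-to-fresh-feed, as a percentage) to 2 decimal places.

Discharge = new feed + return, hence
R = M − F = 10147.7 − 1775.8 = 8371.9 t/h
CL = 100·R/F = 100·8371.9/1775.8 = 471.44 %

CL = 471.44 %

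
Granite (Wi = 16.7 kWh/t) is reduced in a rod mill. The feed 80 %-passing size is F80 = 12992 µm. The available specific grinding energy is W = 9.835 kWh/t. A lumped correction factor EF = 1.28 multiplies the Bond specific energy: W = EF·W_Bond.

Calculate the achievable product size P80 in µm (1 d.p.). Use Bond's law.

W = 10·Wi·[P80^(−½) − F80^(−½)]
W_Bond = W / EF = 9.835 / 1.28 = 7.6836 kWh/t
1/√P80 = 1/√F80 + W_Bond/(10·Wi)
  = 7.6836/(10·16.7) + 1/√12992 = 0.046010 + 0.008773 = 0.054783
P80 = (1/0.054783)² = 18.2539² = 333.20 µm

P80 = 333.2 µm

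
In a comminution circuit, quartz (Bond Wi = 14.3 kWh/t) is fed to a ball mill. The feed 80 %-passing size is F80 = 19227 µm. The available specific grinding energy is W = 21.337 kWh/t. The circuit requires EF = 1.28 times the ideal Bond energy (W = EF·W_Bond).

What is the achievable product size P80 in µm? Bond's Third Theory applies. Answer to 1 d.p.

P80 = 65.3 µm

Bond:  W = 10 Wi (1/√P − 1/√F)
W_Bond = W / EF = 21.337 / 1.28 = 16.6695 kWh/t
1/√P80 = 1/√F80 + W_Bond/(10·Wi)
  = 16.6695/(10·14.3) + 1/√19227 = 0.116570 + 0.007212 = 0.123782
P80 = (1/0.123782)² = 8.0787² = 65.27 µm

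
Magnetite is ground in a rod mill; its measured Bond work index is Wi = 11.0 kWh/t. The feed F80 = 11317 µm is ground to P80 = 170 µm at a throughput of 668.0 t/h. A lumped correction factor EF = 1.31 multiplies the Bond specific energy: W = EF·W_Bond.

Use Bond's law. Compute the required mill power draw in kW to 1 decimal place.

P = 6477.9 kW

W = 10 Wi (P80^-0.5 − F80^-0.5)
W = 10·11.0·(1/√170 − 1/√11317) = 10·11.0·(0.067296) = 7.4026 kWh/t
With EF = 1.31: W = 7.4026·1.31 = 9.6974 kWh/t
P = W·T = 9.6974·668.0 = 6477.9 kW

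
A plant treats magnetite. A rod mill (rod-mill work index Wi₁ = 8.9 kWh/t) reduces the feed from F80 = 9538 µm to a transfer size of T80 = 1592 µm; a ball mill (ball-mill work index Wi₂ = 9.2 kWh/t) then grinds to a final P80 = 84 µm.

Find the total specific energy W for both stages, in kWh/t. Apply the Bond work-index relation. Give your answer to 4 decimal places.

W = 9.0515 kWh/t

W = 10·Wi·[P80^(−½) − F80^(−½)]
Stage 1 (9538→1592 µm, Wi₁=8.9): W₁ = 10·8.9·(0.025063 − 0.010239) = 1.3193 kWh/t
Stage 2 (1592→84 µm, Wi₂=9.2): W₂ = 10·9.2·(0.109109 − 0.025063) = 7.7323 kWh/t
W = W₁ + W₂ = 1.3193 + 7.7323 = 9.0515 kWh/t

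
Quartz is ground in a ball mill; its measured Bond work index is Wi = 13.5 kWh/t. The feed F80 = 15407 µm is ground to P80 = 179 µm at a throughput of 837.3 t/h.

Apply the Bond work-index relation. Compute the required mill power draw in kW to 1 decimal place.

P = 7538.0 kW

Bond: W = 10·Wi·(1/√P80 − 1/√F80)
W = 10·13.5·(1/√179 − 1/√15407) = 10·13.5·(0.066687) = 9.0028 kWh/t
P_mill = W·ṁ = 9.0028·837.3 = 7538.0 kW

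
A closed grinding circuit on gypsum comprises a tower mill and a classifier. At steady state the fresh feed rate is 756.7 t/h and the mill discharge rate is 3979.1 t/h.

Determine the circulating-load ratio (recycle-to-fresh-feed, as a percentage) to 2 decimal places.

CL = 425.85 %

Steady state: M = F + R.
R = M − F = 3979.1 − 756.7 = 3222.4 t/h
CL = 100·R/F = 100·3222.4/756.7 = 425.85 %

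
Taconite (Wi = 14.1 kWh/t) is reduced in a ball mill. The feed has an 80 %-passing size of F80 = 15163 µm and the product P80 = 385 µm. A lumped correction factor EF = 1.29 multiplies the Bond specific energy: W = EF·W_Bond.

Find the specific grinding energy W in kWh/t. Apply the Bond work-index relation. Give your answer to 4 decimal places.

W = 7.7929 kWh/t

W = 10·Wi·(P80^(-½) − F80^(-½))
1/√385 = 0.050965;  1/√15163 = 0.008121
W = 10·14.1·(0.050965 − 0.008121) = 6.0410 kWh/t
With EF = 1.29: W = 6.0410·1.29 = 7.7929 kWh/t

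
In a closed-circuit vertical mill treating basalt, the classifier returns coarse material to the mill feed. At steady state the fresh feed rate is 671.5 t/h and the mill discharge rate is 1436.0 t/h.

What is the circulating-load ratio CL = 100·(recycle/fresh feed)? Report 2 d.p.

Mill node: discharge = fresh + recycle.
R = M − F = 1436.0 − 671.5 = 764.5 t/h
CL = 100·R/F = 100·764.5/671.5 = 113.85 %

CL = 113.85 %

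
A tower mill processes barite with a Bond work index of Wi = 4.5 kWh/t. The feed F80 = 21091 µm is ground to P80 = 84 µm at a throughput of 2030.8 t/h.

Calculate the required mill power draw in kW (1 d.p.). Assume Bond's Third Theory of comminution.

P = 9341.8 kW

W = 10·Wi·(P80^(-½) − F80^(-½))
W = 10·4.5·(1/√84 − 1/√21091) = 10·4.5·(0.102223) = 4.6000 kWh/t
Power = W × throughput = 4.6000 kWh/t × 2030.8 t/h = 9341.8 kW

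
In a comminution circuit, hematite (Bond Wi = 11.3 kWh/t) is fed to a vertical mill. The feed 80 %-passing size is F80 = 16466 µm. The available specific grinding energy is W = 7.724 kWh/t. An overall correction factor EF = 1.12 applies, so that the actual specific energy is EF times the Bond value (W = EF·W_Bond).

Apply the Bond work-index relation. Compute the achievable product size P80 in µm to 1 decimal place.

W = 10 Wi (P80^-0.5 − F80^-0.5)
W_Bond = W / EF = 7.724 / 1.12 = 6.8964 kWh/t
⇒ 1/√P80 = W_Bond/(10 Wi) + 1/√F80
  = 6.8964/(10·11.3) + 1/√16466 = 0.061030 + 0.007793 = 0.068823
P80 = (1/0.068823)² = 14.5299² = 211.12 µm

P80 = 211.1 µm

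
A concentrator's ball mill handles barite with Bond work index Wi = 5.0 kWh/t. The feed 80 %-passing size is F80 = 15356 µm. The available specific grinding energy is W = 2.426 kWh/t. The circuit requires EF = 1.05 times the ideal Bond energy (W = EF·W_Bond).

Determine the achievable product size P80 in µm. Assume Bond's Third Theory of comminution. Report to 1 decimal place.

W = 10·Wi·[P80^(−½) − F80^(−½)]
W_Bond = W / EF = 2.426 / 1.05 = 2.3105 kWh/t
1/√P80 = 1/√F80 + W_Bond/(10·Wi)
  = 2.3105/(10·5.0) + 1/√15356 = 0.046210 + 0.008070 = 0.054279
P80 = (1/0.054279)² = 18.4232² = 339.42 µm

P80 = 339.4 µm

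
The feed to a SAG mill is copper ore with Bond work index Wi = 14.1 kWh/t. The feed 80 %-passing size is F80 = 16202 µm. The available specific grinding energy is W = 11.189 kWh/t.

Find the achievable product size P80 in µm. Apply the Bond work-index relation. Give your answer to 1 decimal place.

P80 = 131.5 µm

W = 10 Wi (P80^-0.5 − F80^-0.5)
P80^-0.5 = F80^-0.5 + W/(10 Wi)
  = 11.1890/(10·14.1) + 1/√16202 = 0.079355 + 0.007856 = 0.087211
P80 = (1/0.087211)² = 11.4665² = 131.48 µm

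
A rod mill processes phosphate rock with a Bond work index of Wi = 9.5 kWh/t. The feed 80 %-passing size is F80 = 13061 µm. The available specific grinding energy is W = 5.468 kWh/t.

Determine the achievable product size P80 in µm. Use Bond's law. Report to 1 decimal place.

W = 10·Wi·[P80^(−½) − F80^(−½)]
⇒ 1/√P80 = W/(10 Wi) + 1/√F80
  = 5.4680/(10·9.5) + 1/√13061 = 0.057558 + 0.008750 = 0.066308
P80 = (1/0.066308)² = 15.0811² = 227.44 µm

P80 = 227.4 µm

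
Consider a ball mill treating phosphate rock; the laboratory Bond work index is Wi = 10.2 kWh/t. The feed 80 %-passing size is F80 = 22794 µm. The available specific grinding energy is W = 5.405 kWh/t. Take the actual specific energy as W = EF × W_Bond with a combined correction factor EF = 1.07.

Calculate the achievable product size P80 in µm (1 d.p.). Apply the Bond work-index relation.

W = 10·Wi·[P80^(−½) − F80^(−½)]
W_Bond = W / EF = 5.405 / 1.07 = 5.0514 kWh/t
1/√P80 = 1/√F80 + W_Bond/(10·Wi)
  = 5.0514/(10·10.2) + 1/√22794 = 0.049524 + 0.006624 = 0.056147
P80 = (1/0.056147)² = 17.8104² = 317.21 µm

P80 = 317.2 µm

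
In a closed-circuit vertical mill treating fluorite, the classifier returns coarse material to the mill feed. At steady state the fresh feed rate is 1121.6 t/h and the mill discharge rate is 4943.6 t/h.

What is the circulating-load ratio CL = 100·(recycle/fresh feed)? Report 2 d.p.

Mill node: discharge = fresh + recycle.
R = M − F = 4943.6 − 1121.6 = 3822.0 t/h
CL = 100·R/F = 100·3822.0/1121.6 = 340.76 %

CL = 340.76 %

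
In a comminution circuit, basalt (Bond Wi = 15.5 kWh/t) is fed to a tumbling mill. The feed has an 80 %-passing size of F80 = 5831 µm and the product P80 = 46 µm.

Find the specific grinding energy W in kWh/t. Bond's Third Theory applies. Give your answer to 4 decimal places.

W = 20.8237 kWh/t

W = 10·Wi·[P80^(−½) − F80^(−½)]
1/√46 = 0.147442;  1/√5831 = 0.013096
W = 10·15.5·(0.147442 − 0.013096) = 20.8237 kWh/t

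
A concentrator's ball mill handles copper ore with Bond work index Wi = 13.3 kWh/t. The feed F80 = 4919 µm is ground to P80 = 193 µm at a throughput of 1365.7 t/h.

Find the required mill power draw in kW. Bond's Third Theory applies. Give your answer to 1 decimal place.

W = 10·Wi·(P80^(-½) − F80^(-½))
W = 10·13.3·(1/√193 − 1/√4919) = 10·13.3·(0.057723) = 7.6772 kWh/t
P = W·T = 7.6772·1365.7 = 10484.8 kW

P = 10484.8 kW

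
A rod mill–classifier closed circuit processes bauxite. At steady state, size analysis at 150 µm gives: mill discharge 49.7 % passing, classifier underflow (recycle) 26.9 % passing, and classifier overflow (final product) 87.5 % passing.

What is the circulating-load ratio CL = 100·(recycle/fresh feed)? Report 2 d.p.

Mass balance on the −150 µm fraction:
r = (o − d)/(d − u)
r = (87.5 − 49.7)/(49.7 − 26.9) = 37.8/22.8 = 1.6579
CL = 100·r = 165.79 %

CL = 165.79 %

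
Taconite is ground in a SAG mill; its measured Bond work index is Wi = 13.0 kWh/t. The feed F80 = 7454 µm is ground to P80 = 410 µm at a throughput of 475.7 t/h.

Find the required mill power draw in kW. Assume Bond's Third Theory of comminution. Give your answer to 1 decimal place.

Bond:  W = 10 Wi (1/√P − 1/√F)
W = 10·13.0·(1/√410 − 1/√7454) = 10·13.0·(0.037804) = 4.9145 kWh/t
P_mill = W·ṁ = 4.9145·475.7 = 2337.8 kW

P = 2337.8 kW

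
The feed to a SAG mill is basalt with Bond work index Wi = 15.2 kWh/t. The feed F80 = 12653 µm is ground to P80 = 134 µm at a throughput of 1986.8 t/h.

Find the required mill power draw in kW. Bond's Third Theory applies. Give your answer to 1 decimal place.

P = 23403.5 kW

W = 10·Wi·[P80^(−½) − F80^(−½)]
W = 10·15.2·(1/√134 − 1/√12653) = 10·15.2·(0.077497) = 11.7795 kWh/t
Mill draw = 11.7795 × 1986.8 = 23403.5 kW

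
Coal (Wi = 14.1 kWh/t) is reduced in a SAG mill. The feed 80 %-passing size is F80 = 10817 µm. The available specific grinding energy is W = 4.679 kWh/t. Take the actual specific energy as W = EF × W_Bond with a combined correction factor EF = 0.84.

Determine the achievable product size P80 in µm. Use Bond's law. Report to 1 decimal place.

P80 = 414.5 µm

W_Bond = 10·Wi·(1/√P₈₀ − 1/√F₈₀)
W_Bond = W / EF = 4.679 / 0.84 = 5.5702 kWh/t
⇒ 1/√P80 = W_Bond/(10·Wi) + 1/√F80
  = 5.5702/(10·14.1) + 1/√10817 = 0.039505 + 0.009615 = 0.049120
P80 = (1/0.049120)² = 20.3582² = 414.46 µm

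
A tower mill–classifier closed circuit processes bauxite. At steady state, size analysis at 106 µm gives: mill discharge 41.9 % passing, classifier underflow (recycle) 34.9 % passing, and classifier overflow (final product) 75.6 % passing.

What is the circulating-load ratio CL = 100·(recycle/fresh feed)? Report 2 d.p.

CL = 481.43 %

Let r = R/F. Size balance at 106 µm:
(1+r)·d = r·u + o ⇒ r = (o−d)/(d−u)
r = (75.6 − 41.9)/(41.9 − 34.9) = 33.7/7.0 = 4.8143
CL = 100·r = 481.43 %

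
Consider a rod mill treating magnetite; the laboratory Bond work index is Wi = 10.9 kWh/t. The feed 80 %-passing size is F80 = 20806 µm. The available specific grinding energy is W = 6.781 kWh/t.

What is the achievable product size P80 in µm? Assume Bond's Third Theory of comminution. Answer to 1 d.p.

W_Bond = 10·Wi·(1/√P₈₀ − 1/√F₈₀)
1/√P80 = 1/√F80 + W/(10·Wi)
  = 6.7810/(10·10.9) + 1/√20806 = 0.062211 + 0.006933 = 0.069144
P80 = (1/0.069144)² = 14.4626² = 209.17 µm

P80 = 209.2 µm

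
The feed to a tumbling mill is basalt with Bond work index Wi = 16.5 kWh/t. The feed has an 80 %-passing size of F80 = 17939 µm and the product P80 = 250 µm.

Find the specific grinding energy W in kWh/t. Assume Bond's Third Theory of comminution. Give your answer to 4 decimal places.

W = 9.2036 kWh/t

W = 10·Wi·(P80^(-½) − F80^(-½))
1/√250 = 0.063246;  1/√17939 = 0.007466
W = 10·16.5·(0.063246 − 0.007466) = 9.2036 kWh/t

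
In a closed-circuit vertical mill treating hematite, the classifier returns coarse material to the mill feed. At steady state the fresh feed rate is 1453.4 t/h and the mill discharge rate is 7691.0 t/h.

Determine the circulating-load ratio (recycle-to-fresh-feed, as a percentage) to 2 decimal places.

CL = 429.17 %

Steady state: M = F + R.
R = M − F = 7691.0 − 1453.4 = 6237.6 t/h
CL = 100·R/F = 100·6237.6/1453.4 = 429.17 %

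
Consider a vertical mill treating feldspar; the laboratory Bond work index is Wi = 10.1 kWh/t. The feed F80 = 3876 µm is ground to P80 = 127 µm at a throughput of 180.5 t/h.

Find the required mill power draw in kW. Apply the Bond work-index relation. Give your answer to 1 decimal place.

P = 1324.9 kW

Bond:  W = 10 Wi (1/√P − 1/√F)
W = 10·10.1·(1/√127 − 1/√3876) = 10·10.1·(0.072673) = 7.3400 kWh/t
P = W·T = 7.3400·180.5 = 1324.9 kW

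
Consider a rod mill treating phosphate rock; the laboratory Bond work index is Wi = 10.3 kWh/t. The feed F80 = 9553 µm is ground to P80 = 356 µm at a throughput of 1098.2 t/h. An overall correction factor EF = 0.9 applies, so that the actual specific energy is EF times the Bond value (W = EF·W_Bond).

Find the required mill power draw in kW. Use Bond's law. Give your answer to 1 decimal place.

Bond:  W = 10 Wi (1/√P − 1/√F)
W = 10·10.3·(1/√356 − 1/√9553) = 10·10.3·(0.042769) = 4.4052 kWh/t
Apply correction: 4.4052 × 0.9 = 3.9647 kWh/t
Power = W × throughput = 3.9647 kWh/t × 1098.2 t/h = 4354.0 kW

P = 4354.0 kW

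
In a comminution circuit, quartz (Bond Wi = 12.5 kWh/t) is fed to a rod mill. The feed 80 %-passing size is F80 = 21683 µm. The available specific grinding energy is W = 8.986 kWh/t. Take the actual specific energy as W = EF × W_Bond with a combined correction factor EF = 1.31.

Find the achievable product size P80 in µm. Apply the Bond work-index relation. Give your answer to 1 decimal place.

W = 10·Wi·(P80^(-½) − F80^(-½))
W_Bond = W / EF = 8.986 / 1.31 = 6.8595 kWh/t
⇒ 1/√P80 = W_Bond/(10 Wi) + 1/√F80
  = 6.8595/(10·12.5) + 1/√21683 = 0.054876 + 0.006791 = 0.061667
P80 = (1/0.061667)² = 16.2160² = 262.96 µm

P80 = 263.0 µm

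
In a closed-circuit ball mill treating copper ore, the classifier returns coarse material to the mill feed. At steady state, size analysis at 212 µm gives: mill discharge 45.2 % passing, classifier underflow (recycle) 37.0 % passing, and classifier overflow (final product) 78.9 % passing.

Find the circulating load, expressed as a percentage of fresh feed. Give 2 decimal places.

Classifier node, passing 212 µm:
Fd + Rd = Ru + Fo ⇒ R/F = (o−d)/(d−u)
r = (78.9 − 45.2)/(45.2 − 37.0) = 33.7/8.2 = 4.1098
CL = 100·r = 410.98 %

CL = 410.98 %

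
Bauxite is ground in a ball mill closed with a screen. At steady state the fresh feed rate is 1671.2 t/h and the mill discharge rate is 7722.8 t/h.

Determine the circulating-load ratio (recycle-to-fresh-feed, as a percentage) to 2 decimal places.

CL = 362.11 %

Discharge = new feed + return, hence
R = M − F = 7722.8 − 1671.2 = 6051.6 t/h
CL = 100·R/F = 100·6051.6/1671.2 = 362.11 %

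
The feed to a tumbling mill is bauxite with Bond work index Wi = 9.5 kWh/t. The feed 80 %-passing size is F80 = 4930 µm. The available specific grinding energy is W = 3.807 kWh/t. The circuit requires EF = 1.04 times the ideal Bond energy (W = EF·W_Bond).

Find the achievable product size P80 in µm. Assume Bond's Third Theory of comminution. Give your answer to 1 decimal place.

P80 = 359.0 µm

Bond:  W = 10 Wi (1/√P − 1/√F)
W_Bond = W / EF = 3.807 / 1.04 = 3.6606 kWh/t
P80^(−½) = W_Bond/(10 Wi) + F80^(−½)
  = 3.6606/(10·9.5) + 1/√4930 = 0.038532 + 0.014242 = 0.052775
P80 = (1/0.052775)² = 18.9485² = 359.05 µm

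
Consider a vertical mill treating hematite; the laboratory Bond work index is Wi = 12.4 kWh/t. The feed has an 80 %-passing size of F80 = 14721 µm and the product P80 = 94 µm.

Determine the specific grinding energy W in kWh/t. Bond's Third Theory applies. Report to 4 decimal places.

W = 11.7676 kWh/t

W = 10·Wi·[P80^(−½) − F80^(−½)]
1/√94 = 0.103142;  1/√14721 = 0.008242
W = 10·12.4·(0.103142 − 0.008242) = 11.7676 kWh/t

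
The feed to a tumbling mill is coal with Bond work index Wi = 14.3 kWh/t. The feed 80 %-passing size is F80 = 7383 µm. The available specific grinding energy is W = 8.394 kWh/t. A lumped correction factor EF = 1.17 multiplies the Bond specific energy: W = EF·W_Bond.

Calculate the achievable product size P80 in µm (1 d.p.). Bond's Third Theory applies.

W = 10 Wi (P80^-0.5 − F80^-0.5)
W_Bond = W / EF = 8.394 / 1.17 = 7.1744 kWh/t
⇒ 1/√P80 = W_Bond/(10 Wi) + 1/√F80
  = 7.1744/(10·14.3) + 1/√7383 = 0.050170 + 0.011638 = 0.061808
P80 = (1/0.061808)² = 16.1790² = 261.76 µm

P80 = 261.8 µm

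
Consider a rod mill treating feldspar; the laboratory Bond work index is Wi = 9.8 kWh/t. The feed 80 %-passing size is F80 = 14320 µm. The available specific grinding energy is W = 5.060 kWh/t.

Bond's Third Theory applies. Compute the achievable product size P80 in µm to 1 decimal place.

P80 = 277.9 µm

W = 10 Wi (1/√P80 − 1/√F80)  [Bond]
⇒ 1/√P80 = W/(10 Wi) + 1/√F80
  = 5.0600/(10·9.8) + 1/√14320 = 0.051633 + 0.008357 = 0.059989
P80 = (1/0.059989)² = 16.6697² = 277.88 µm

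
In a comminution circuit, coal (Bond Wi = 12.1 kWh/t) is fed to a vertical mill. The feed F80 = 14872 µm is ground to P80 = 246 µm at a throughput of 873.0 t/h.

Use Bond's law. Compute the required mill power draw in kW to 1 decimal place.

Bond: W = 10·Wi·(1/√P80 − 1/√F80)
W = 10·12.1·(1/√246 − 1/√14872) = 10·12.1·(0.055558) = 6.7225 kWh/t
P = W·T = 6.7225·873.0 = 5868.7 kW

P = 5868.7 kW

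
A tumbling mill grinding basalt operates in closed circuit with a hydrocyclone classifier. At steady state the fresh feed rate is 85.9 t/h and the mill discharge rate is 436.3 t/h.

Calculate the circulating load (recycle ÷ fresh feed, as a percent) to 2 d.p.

CL = 407.92 %

Steady state: M = F + R.
R = M − F = 436.3 − 85.9 = 350.4 t/h
CL = 100·R/F = 100·350.4/85.9 = 407.92 %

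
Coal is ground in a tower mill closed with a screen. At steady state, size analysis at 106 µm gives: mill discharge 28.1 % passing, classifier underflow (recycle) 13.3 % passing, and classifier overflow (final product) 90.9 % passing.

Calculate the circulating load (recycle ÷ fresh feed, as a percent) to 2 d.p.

CL = 424.32 %

Balance %-passing 106 µm (r = R/F):
Fd + Rd = Ru + Fo ⇒ R/F = (o−d)/(d−u)
r = (90.9 − 28.1)/(28.1 − 13.3) = 62.8/14.8 = 4.2432
CL = 100·r = 424.32 %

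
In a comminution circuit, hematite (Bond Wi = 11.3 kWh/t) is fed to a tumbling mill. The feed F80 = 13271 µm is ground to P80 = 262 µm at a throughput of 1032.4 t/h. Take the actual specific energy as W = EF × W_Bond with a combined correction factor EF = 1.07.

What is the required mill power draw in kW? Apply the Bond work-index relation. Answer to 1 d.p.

W_Bond = 10·Wi·(1/√P₈₀ − 1/√F₈₀)
W = 10·11.3·(1/√262 − 1/√13271) = 10·11.3·(0.053100) = 6.0003 kWh/t
Corrected W = EF·W_Bond = 1.07·6.0003 = 6.4203 kWh/t
P = W·T = 6.4203·1032.4 = 6628.3 kW

P = 6628.3 kW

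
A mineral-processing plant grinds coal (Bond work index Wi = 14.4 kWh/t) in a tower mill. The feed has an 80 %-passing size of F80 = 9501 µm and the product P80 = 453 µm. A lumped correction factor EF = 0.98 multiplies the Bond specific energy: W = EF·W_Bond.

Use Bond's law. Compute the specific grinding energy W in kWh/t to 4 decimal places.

W = 5.1826 kWh/t

W = 10 Wi / √P80 − 10 Wi / √F80
1/√453 = 0.046984;  1/√9501 = 0.010259
W = 10·14.4·(0.046984 − 0.010259) = 5.2884 kWh/t
Apply correction: 5.2884 × 0.98 = 5.1826 kWh/t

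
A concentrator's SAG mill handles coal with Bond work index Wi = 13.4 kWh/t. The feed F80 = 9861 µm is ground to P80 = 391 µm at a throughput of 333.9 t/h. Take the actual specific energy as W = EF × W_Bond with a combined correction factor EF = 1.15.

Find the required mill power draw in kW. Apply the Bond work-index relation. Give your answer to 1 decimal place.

P = 2084.0 kW

W = 10 Wi (1/√P80 − 1/√F80)  [Bond]
W = 10·13.4·(1/√391 − 1/√9861) = 10·13.4·(0.040502) = 5.4273 kWh/t
W_actual = 1.15 × 5.4273 = 6.2413 kWh/t
Power = W × throughput = 6.2413 kWh/t × 333.9 t/h = 2084.0 kW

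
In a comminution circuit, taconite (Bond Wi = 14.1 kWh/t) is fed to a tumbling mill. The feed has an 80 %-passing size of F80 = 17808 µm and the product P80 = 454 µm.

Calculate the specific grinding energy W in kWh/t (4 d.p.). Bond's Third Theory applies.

W = 5.5609 kWh/t

W = 10 Wi / √P80 − 10 Wi / √F80
1/√454 = 0.046932;  1/√17808 = 0.007494
W = 10·14.1·(0.046932 − 0.007494) = 5.5609 kWh/t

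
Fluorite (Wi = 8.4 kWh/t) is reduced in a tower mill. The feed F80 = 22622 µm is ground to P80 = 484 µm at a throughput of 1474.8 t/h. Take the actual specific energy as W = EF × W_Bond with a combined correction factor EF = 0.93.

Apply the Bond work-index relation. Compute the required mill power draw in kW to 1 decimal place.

P = 4470.9 kW

W = 10·Wi·(P80^(-½) − F80^(-½))
W = 10·8.4·(1/√484 − 1/√22622) = 10·8.4·(0.038806) = 3.2597 kWh/t
Corrected W = EF·W_Bond = 0.93·3.2597 = 3.0315 kWh/t
P = W·T = 3.0315·1474.8 = 4470.9 kW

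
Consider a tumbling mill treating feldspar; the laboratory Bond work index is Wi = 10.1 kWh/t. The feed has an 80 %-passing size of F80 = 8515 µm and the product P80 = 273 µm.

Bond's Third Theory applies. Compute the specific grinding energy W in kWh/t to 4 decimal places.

W = 5.0183 kWh/t

W = 10·Wi·[P80^(−½) − F80^(−½)]
1/√273 = 0.060523;  1/√8515 = 0.010837
W = 10·10.1·(0.060523 − 0.010837) = 5.0183 kWh/t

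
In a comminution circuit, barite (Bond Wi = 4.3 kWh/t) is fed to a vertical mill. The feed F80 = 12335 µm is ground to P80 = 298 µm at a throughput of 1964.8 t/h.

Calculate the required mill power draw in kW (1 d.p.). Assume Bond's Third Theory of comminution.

P = 4133.5 kW

W = 10 Wi / √P80 − 10 Wi / √F80
W = 10·4.3·(1/√298 − 1/√12335) = 10·4.3·(0.048925) = 2.1038 kWh/t
P_mill = W·ṁ = 2.1038·1964.8 = 4133.5 kW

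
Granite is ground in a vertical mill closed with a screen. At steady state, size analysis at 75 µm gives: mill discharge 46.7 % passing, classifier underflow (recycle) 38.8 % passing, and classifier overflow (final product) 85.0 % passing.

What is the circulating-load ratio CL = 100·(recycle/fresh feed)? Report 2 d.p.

Mass balance on the −75 µm fraction:
r = (o − d)/(d − u)
r = (85.0 − 46.7)/(46.7 − 38.8) = 38.3/7.9 = 4.8481
CL = 100·r = 484.81 %

CL = 484.81 %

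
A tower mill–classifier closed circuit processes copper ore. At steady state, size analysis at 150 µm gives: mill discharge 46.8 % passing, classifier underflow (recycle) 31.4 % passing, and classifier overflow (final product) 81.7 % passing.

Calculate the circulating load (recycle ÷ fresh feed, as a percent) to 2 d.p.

CL = 226.62 %

Balance %-passing 150 µm (r = R/F):
Fd + Rd = Ru + Fo ⇒ R/F = (o−d)/(d−u)
r = (81.7 − 46.8)/(46.8 − 31.4) = 34.9/15.4 = 2.2662
CL = 100·r = 226.62 %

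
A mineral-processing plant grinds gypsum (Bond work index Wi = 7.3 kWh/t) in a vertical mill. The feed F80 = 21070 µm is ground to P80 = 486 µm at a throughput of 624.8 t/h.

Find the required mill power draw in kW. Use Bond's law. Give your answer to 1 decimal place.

P = 1754.7 kW

W = 10·Wi·(P80^(-½) − F80^(-½))
W = 10·7.3·(1/√486 − 1/√21070) = 10·7.3·(0.038472) = 2.8084 kWh/t
Mill draw = 2.8084 × 624.8 = 1754.7 kW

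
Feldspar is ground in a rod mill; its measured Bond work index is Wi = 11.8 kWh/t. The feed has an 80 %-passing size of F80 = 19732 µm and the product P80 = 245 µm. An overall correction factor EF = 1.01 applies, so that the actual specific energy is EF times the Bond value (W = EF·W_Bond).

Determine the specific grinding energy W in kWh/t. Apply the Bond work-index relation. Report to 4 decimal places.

W = 6.7657 kWh/t

Bond:  W = 10 Wi (1/√P − 1/√F)
1/√245 = 0.063888;  1/√19732 = 0.007119
W = 10·11.8·(0.063888 − 0.007119) = 6.6987 kWh/t
W_actual = 1.01 × 6.6987 = 6.7657 kWh/t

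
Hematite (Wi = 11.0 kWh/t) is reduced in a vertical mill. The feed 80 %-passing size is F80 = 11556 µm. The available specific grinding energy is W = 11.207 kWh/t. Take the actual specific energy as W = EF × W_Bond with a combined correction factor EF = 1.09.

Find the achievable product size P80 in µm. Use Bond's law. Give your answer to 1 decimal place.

W = 10·Wi·(P80^(-½) − F80^(-½))
W_Bond = W / EF = 11.207 / 1.09 = 10.2817 kWh/t
⇒ 1/√P80 = W_Bond/(10 Wi) + 1/√F80
  = 10.2817/(10·11.0) + 1/√11556 = 0.093470 + 0.009302 = 0.102772
P80 = (1/0.102772)² = 9.7303² = 94.68 µm

P80 = 94.7 µm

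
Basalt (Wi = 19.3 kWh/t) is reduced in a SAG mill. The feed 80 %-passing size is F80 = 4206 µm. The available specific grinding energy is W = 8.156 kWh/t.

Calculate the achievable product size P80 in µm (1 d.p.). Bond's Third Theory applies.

Bond: W = 10·Wi·(1/√P80 − 1/√F80)
⇒ 1/√P80 = W/(10 Wi) + 1/√F80
  = 8.1560/(10·19.3) + 1/√4206 = 0.042259 + 0.015419 = 0.057678
P80 = (1/0.057678)² = 17.3375² = 300.59 µm

P80 = 300.6 µm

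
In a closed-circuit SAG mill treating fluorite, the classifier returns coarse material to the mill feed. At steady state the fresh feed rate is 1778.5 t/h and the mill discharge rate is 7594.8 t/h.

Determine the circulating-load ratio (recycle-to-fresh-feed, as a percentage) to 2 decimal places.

Steady state: M = F + R.
R = M − F = 7594.8 − 1778.5 = 5816.3 t/h
CL = 100·R/F = 100·5816.3/1778.5 = 327.03 %

CL = 327.03 %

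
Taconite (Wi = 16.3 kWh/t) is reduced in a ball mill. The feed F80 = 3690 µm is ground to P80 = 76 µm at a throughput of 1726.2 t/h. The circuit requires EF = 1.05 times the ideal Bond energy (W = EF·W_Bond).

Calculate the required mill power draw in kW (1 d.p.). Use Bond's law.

W = 10 Wi (P80^-0.5 − F80^-0.5)
W = 10·16.3·(1/√76 − 1/√3690) = 10·16.3·(0.098246) = 16.0141 kWh/t
Apply correction: 16.0141 × 1.05 = 16.8148 kWh/t
Mill draw = 16.8148 × 1726.2 = 29025.6 kW

P = 29025.6 kW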